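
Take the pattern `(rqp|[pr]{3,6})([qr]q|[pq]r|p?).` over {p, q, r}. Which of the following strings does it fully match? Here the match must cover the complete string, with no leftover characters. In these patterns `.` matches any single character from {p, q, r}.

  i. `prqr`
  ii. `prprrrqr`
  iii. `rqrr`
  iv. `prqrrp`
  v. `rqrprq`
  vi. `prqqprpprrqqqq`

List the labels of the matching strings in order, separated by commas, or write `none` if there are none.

i → no match
ii → match
iii → no match
iv → no match
v → no match
vi → no match

ii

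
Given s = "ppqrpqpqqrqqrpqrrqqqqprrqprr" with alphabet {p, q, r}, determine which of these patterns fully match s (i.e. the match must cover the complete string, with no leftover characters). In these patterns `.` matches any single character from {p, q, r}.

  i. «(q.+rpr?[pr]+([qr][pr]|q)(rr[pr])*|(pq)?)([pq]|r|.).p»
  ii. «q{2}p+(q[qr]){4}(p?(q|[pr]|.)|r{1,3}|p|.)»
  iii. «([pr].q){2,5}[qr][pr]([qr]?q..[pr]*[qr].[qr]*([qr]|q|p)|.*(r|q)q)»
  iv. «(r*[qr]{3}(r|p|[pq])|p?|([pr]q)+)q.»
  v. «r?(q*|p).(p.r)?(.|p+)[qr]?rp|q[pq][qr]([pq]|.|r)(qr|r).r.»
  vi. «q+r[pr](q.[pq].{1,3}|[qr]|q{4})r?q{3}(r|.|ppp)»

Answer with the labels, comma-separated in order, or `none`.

i → no match — must end with "p"
ii → no match — must start with "q"
iii → match
iv → no match
v → no match
vi → no match — must start with "q"

iii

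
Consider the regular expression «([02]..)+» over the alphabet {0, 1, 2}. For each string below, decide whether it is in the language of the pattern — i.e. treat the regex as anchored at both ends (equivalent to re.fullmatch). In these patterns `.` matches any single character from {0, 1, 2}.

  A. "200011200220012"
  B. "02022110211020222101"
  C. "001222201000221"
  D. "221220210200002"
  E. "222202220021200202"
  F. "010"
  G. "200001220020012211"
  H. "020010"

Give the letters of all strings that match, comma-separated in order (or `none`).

A → match
B → no match
C → match
D → match
E → match
F. "010" → match
G → match
H. "020010" → match

A, C, D, E, F, G, H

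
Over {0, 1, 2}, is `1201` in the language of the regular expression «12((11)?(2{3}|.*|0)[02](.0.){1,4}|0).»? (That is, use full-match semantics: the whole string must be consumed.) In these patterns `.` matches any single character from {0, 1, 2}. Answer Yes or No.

Yes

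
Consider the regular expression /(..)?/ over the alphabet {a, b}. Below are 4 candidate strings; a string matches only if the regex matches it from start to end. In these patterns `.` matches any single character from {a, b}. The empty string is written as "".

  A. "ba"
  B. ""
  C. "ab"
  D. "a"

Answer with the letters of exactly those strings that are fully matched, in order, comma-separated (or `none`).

A, B, C

A → match
B → match
C → match
D → no match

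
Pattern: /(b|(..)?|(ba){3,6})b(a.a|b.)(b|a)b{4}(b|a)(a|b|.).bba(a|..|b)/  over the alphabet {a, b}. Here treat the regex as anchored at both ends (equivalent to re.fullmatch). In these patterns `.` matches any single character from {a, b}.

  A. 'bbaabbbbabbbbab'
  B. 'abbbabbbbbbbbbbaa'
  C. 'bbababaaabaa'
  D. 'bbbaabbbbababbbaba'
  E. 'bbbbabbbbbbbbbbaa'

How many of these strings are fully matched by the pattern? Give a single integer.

3

A → match
B → match
C → no match
D → no match
E → match
Total matched: 3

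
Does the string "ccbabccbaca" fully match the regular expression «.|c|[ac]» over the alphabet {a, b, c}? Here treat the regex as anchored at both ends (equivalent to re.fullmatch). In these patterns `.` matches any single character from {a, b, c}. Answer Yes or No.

No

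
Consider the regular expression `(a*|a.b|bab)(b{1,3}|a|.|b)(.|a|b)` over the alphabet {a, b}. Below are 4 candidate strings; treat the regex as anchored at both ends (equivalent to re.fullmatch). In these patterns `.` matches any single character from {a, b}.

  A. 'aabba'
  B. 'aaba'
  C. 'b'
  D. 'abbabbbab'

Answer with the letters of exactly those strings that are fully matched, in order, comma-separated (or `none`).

A → match
B → match
C → no match
D → no match

A, B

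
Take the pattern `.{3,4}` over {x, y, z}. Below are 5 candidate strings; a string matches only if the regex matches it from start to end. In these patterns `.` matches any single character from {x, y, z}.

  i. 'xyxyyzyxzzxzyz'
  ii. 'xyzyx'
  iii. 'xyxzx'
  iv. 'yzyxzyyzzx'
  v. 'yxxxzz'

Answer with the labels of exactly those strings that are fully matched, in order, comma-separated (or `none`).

none

i → no match
ii → no match
iii → no match
iv → no match
v → no match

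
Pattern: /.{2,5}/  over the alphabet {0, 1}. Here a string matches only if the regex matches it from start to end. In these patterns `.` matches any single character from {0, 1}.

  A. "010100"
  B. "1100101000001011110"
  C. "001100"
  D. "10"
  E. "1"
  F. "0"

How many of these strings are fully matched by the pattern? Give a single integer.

A → no match
B → no match
C → no match
D → match
E → no match
F → no match
Total matched: 1

1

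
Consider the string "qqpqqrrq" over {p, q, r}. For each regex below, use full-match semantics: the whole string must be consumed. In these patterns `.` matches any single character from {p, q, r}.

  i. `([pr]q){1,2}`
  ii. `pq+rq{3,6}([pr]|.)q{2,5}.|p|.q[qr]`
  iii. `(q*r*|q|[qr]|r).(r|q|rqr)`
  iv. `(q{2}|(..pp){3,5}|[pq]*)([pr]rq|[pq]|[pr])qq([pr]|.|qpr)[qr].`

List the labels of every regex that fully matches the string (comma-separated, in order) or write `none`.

i → no match
ii → no match
iii → no match
iv → match

iv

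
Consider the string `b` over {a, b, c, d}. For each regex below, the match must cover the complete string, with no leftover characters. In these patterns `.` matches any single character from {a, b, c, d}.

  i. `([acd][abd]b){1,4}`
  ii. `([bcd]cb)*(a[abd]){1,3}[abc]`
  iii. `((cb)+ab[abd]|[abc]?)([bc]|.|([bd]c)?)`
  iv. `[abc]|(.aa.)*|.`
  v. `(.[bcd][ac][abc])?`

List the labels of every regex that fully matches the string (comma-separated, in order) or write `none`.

iii, iv

i → no match
ii → no match
iii → match
iv → match
v → no match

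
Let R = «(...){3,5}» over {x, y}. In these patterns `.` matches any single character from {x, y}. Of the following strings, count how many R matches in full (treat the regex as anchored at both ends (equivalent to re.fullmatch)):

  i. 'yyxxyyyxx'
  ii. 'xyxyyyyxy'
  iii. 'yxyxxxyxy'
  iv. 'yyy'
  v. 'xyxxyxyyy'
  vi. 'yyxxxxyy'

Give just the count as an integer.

4

i → match
ii → match
iii → match
iv → no match
v → match
vi → no match
Total matched: 4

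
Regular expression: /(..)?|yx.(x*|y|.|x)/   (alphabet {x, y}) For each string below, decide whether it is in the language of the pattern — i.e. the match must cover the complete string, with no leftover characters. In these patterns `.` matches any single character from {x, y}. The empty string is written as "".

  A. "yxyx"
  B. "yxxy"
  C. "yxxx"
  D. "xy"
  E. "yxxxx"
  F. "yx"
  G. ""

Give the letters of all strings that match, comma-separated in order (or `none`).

A → match
B → match
C → match
D → match
E → match
F → match
G → match

A, B, C, D, E, F, G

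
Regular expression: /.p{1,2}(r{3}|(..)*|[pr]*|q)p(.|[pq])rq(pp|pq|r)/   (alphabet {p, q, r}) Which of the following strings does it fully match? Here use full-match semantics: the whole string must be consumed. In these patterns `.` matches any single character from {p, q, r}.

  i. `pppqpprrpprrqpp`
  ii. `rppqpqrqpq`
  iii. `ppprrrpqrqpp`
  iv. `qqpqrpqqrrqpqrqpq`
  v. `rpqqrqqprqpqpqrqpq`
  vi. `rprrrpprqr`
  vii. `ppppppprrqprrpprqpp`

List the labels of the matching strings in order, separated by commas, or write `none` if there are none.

i, ii, iii, v, vi, vii

i → match
ii → match
iii → match
iv → no match
v → match
vi → match
vii → match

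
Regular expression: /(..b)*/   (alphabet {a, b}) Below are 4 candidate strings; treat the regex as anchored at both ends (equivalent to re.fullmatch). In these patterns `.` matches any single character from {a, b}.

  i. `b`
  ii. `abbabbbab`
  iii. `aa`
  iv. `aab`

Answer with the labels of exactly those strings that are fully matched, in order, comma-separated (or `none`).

i → no match
ii → match
iii → no match
iv → match

ii, iv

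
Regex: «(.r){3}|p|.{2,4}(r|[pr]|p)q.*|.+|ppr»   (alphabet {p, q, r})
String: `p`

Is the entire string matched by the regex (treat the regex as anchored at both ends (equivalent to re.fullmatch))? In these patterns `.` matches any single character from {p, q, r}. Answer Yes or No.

Yes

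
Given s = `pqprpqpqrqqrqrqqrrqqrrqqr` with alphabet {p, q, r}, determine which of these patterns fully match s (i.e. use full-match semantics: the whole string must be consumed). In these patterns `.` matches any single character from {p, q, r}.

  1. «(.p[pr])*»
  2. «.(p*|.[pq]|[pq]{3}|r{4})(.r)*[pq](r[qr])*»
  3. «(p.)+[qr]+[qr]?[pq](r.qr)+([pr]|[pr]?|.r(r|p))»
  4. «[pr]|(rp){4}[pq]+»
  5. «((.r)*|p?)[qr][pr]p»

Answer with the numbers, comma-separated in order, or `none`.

3

1 → no match
2 → no match
3 → match
4 → no match
5 → no match — must end with `p`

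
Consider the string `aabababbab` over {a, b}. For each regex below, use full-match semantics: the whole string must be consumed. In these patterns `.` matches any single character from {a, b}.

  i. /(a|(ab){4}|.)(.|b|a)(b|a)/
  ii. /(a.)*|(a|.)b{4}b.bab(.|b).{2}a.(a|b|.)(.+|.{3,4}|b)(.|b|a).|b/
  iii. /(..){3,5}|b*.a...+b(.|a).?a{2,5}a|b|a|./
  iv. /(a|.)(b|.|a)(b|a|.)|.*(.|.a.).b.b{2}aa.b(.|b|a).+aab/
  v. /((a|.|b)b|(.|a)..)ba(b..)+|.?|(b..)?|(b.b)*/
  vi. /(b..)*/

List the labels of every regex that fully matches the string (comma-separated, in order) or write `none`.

iii

i → no match
ii → no match
iii → match
iv → no match
v → no match
vi → no match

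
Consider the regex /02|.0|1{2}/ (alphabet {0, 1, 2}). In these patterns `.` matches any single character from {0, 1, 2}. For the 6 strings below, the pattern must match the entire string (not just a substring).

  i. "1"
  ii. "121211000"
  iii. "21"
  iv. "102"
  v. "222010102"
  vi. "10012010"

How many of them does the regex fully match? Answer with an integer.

i. "1" → no match
ii. "121211000" → no match
iii. "21" → no match
iv. "102" → no match
v. "222010102" → no match
vi. "10012010" → no match
Total matched: 0

0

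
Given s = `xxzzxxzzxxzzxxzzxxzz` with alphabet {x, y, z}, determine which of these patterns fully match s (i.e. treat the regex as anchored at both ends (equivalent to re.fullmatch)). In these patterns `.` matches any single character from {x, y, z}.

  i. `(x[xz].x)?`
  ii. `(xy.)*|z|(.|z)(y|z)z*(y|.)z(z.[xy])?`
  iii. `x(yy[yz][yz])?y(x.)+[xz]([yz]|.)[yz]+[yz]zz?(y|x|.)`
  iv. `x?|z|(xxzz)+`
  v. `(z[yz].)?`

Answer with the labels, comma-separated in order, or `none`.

iv

i → no match
ii → no match
iii → no match
iv → match
v → no match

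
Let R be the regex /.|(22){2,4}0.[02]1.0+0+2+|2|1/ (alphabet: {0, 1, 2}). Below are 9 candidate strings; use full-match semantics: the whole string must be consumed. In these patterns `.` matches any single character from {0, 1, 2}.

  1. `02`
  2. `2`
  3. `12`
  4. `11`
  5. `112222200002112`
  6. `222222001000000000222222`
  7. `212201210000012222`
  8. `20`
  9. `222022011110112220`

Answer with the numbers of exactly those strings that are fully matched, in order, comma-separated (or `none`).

2

1 → no match
2 → match
3 → no match
4 → no match
5 → no match
6 → no match
7 → no match
8 → no match
9 → no match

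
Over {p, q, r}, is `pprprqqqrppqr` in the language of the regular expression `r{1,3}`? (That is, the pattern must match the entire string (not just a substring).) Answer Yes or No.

No

Every match must start with `r`, but `pprprqqqrppqr` does not.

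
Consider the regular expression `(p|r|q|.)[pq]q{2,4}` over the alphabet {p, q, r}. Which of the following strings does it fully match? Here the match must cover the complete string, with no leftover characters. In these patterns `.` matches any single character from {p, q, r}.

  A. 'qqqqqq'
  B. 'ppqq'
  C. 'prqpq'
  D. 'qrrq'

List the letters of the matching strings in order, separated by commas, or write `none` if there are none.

A. 'qqqqqq' → match
B. 'ppqq' → match
C. 'prqpq' → no match
D. 'qrrq' → no match

A, B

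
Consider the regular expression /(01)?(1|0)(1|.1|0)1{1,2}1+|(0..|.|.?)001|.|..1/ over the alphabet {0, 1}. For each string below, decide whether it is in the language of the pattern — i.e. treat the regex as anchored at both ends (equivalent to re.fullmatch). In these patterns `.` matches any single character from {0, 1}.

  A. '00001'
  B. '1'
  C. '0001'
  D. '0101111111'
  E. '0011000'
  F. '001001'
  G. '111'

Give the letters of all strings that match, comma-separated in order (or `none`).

A. '00001' → no match
B. '1' → match
C. '0001' → match
D. '0101111111' → match
E. '0011000' → no match
F. '001001' → match
G. '111' → match

B, C, D, F, G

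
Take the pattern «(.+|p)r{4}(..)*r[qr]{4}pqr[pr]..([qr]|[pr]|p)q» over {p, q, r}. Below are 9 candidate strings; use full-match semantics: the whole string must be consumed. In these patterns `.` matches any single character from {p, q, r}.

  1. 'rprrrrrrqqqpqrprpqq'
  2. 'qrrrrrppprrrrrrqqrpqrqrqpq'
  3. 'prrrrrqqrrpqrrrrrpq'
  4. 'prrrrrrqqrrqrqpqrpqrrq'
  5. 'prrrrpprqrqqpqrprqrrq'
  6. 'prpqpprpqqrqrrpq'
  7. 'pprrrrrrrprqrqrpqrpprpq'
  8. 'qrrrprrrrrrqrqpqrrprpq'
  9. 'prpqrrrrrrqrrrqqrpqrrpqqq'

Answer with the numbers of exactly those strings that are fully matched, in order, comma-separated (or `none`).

1 → match
2 → no match
3 → no match
4 → match
5 → no match
6 → no match
7 → match
8 → match
9 → match

1, 4, 7, 8, 9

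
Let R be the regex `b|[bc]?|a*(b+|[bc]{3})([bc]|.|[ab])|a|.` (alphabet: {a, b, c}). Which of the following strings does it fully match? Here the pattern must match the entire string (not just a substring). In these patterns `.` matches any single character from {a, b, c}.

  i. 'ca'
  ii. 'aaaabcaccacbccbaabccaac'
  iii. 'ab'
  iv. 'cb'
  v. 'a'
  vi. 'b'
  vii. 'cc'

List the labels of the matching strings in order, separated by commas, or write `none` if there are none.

v, vi

i → no match
ii → no match
iii → no match
iv → no match
v → match
vi → match
vii → no match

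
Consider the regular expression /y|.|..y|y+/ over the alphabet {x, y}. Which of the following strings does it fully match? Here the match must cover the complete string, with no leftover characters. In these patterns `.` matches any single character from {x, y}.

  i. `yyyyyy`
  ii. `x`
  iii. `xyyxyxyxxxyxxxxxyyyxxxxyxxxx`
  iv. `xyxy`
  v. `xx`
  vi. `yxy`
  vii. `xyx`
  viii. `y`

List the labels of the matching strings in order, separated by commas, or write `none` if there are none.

i, ii, vi, viii

i → match
ii → match
iii → no match
iv → no match
v → no match
vi → match
vii → no match
viii → match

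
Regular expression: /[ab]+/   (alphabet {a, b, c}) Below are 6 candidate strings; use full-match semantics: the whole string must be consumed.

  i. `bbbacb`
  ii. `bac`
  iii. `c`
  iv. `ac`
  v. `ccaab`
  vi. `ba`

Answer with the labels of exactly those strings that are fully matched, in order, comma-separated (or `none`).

i. `bbbacb` → no match
ii. `bac` → no match
iii. `c` → no match
iv. `ac` → no match
v. `ccaab` → no match
vi. `ba` → match

vi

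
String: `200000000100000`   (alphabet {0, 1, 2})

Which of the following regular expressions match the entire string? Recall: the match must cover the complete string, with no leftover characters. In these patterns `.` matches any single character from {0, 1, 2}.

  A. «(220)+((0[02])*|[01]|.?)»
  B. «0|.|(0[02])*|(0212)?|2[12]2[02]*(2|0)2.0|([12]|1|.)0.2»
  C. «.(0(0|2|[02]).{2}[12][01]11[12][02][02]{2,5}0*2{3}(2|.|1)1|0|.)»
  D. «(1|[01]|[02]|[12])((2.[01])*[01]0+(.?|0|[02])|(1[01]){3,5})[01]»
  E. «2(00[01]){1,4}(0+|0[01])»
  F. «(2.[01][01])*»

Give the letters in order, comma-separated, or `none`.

A → no match — must start with `220`
B → no match
C → no match
D → no match
E → match
F → no match

E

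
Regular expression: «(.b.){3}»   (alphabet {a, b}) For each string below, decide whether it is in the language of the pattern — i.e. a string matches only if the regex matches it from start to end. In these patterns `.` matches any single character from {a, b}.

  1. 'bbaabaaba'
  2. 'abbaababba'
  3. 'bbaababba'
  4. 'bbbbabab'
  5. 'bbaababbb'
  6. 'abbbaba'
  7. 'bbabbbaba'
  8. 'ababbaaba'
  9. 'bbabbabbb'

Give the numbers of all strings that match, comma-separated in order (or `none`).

1, 3, 5, 7, 8, 9

1. 'bbaabaaba' → match
2. 'abbaababba' → no match
3. 'bbaababba' → match
4. 'bbbbabab' → no match
5. 'bbaababbb' → match
6. 'abbbaba' → no match
7. 'bbabbbaba' → match
8. 'ababbaaba' → match
9. 'bbabbabbb' → match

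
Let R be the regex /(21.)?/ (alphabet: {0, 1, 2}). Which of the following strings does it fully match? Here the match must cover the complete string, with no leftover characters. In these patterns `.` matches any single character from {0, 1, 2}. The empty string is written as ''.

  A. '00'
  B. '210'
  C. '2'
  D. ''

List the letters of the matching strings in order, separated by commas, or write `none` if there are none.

B, D

A → no match
B → match
C → no match
D → match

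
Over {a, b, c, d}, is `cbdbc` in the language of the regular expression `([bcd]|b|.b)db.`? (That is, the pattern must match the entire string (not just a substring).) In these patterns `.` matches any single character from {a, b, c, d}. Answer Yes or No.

Yes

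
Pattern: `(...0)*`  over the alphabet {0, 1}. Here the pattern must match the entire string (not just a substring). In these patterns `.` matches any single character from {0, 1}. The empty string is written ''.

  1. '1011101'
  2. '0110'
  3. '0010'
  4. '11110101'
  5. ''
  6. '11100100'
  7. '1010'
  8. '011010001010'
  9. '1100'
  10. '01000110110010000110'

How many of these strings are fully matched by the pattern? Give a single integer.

1. '1011101' → no match
2. '0110' → match
3. '0010' → match
4. '11110101' → no match
5. '' → match
6. '11100100' → match
7. '1010' → match
8. '011010001010' → match
9. '1100' → match
10 → match
Total matched: 8

8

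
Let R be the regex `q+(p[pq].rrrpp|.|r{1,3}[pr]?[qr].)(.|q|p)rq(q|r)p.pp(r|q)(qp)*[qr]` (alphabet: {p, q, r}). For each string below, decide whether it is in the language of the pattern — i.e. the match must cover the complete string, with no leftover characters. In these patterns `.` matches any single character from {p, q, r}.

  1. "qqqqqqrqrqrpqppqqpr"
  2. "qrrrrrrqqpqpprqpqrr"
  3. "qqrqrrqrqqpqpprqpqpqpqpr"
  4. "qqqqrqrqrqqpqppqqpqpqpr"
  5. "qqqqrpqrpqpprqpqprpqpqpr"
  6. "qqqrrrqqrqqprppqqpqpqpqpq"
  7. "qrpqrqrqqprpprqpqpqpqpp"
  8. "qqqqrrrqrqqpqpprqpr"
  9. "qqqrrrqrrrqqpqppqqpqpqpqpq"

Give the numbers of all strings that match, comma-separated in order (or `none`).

1 → match
2 → no match
3 → no match
4 → match
5 → no match
6 → match
7 → no match
8 → match
9 → match

1, 4, 6, 8, 9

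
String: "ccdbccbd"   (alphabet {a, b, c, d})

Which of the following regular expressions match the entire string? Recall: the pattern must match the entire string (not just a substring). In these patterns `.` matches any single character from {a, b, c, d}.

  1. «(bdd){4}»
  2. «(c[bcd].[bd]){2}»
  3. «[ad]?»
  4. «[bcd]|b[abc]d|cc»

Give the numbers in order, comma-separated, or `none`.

1 → no match — must start with "bdd"
2 → match
3 → no match
4 → no match

2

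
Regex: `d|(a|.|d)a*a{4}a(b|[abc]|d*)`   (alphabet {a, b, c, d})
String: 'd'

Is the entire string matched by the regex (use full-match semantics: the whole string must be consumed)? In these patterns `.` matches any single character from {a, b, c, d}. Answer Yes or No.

Yes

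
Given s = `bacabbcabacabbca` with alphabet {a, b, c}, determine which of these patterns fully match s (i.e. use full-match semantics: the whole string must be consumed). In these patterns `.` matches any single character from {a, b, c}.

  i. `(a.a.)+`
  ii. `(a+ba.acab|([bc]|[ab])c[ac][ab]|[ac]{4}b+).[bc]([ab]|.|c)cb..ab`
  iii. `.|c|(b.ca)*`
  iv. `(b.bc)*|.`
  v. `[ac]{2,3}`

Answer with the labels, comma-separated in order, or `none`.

iii

i → no match — must start with `a`
ii → no match — must end with `ab`
iii → match
iv → no match
v → no match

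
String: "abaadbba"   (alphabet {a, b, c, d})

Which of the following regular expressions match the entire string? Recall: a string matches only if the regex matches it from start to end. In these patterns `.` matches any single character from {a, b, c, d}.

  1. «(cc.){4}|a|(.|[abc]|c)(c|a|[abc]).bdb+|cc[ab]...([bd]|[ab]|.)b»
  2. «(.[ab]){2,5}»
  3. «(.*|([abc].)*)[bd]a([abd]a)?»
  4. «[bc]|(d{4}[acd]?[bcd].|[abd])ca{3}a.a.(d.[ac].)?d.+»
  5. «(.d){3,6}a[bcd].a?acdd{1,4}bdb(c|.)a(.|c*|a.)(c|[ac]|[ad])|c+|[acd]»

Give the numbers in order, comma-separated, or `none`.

2, 3

1 → no match
2 → match
3 → match
4 → no match
5 → no match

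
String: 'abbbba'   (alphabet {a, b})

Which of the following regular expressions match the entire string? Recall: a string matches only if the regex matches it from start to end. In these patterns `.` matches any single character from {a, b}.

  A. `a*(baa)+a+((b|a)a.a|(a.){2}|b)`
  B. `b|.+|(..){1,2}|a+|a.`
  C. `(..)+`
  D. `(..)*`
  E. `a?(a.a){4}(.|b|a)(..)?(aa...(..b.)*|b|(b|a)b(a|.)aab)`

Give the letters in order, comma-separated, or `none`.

B, C, D

A → no match
B → match
C → match
D → match
E → no match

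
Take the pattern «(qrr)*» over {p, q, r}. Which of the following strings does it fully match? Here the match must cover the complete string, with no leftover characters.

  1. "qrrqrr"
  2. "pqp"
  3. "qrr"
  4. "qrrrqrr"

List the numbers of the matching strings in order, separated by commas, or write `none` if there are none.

1, 3

1 → match
2 → no match
3 → match
4 → no match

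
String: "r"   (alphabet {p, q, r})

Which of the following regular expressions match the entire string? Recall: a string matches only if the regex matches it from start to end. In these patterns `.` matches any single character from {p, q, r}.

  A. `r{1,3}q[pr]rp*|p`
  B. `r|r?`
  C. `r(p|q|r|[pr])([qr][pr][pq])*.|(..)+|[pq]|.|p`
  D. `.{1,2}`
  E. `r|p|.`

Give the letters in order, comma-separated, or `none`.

A → no match
B → match
C → match
D → match
E → match

B, C, D, E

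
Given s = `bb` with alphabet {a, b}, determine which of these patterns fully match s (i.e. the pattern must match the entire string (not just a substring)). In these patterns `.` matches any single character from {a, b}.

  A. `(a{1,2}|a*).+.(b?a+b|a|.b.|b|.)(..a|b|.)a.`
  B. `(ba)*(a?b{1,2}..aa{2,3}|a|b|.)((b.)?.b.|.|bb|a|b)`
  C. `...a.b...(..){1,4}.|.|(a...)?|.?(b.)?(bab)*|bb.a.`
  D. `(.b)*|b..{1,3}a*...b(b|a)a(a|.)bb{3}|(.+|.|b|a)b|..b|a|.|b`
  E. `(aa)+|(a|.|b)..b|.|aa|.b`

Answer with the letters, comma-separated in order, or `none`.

B, C, D, E

A → no match
B → match
C → match
D → match
E → match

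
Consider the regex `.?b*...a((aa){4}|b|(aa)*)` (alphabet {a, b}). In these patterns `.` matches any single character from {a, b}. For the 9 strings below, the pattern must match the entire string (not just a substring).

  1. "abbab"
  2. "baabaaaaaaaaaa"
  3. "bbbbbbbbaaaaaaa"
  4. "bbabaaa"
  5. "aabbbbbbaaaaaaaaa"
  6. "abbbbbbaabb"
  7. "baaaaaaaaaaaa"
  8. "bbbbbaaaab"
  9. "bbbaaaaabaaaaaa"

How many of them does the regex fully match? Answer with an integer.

5

1 → match
2 → no match
3 → match
4 → match
5 → no match
6 → no match
7 → match
8 → match
9 → no match
Total matched: 5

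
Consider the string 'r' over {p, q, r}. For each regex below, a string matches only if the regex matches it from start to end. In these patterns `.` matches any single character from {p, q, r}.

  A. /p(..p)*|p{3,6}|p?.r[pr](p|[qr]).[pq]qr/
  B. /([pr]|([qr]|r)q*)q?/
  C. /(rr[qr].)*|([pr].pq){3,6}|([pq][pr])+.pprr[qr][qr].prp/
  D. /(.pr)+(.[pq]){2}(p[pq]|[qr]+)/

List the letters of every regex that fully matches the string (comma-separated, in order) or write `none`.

A → no match
B → match
C → no match
D → no match

B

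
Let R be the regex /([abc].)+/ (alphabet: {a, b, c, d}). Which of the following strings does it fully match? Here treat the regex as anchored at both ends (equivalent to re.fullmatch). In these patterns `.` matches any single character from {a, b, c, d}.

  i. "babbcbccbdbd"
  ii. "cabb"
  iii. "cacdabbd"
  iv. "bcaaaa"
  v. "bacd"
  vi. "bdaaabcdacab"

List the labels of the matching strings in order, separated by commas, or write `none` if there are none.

i → match
ii → match
iii → match
iv → match
v → match
vi → match

i, ii, iii, iv, v, vi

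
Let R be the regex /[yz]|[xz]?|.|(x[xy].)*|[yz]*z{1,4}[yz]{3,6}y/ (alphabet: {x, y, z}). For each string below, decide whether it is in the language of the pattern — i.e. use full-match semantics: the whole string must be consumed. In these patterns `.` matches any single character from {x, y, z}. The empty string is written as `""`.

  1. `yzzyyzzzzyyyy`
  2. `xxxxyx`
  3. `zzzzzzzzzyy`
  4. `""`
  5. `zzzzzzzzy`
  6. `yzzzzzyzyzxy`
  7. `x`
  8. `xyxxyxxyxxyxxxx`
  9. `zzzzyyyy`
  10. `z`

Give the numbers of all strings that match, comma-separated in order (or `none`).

1, 2, 3, 4, 5, 7, 8, 9, 10

1 → match
2 → match
3 → match
4 → match
5 → match
6 → no match
7 → match
8 → match
9 → match
10 → match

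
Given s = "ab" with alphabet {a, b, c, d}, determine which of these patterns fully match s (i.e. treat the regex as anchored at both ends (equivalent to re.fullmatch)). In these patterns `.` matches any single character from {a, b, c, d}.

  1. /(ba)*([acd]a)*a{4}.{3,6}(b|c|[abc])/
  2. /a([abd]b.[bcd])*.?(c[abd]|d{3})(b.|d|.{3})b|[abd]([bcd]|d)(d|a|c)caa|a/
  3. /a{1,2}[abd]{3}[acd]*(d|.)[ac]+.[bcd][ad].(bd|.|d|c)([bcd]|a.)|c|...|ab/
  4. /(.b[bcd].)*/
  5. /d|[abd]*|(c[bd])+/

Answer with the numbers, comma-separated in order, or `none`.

1 → no match
2 → no match
3 → match
4 → no match
5 → match

3, 5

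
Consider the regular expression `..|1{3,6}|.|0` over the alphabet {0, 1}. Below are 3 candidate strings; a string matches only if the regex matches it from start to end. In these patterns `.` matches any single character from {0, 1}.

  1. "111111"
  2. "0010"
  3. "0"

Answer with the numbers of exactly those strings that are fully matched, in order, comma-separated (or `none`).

1 → match
2 → no match
3 → match

1, 3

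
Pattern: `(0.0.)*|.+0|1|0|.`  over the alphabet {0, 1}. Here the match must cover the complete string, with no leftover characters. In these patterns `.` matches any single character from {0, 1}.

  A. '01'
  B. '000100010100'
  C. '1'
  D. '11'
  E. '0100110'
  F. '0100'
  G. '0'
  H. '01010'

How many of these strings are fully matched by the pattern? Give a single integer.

6

A → no match
B → match
C → match
D → no match
E → match
F → match
G → match
H → match
Total matched: 6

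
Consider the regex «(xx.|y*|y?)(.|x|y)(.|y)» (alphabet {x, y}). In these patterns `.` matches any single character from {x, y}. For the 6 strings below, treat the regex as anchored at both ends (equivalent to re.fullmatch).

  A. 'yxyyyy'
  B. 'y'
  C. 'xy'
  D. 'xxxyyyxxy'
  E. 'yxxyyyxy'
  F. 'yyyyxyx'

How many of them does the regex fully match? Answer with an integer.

A. 'yxyyyy' → no match
B. 'y' → no match
C. 'xy' → match
D. 'xxxyyyxxy' → no match
E. 'yxxyyyxy' → no match
F. 'yyyyxyx' → no match
Total matched: 1

1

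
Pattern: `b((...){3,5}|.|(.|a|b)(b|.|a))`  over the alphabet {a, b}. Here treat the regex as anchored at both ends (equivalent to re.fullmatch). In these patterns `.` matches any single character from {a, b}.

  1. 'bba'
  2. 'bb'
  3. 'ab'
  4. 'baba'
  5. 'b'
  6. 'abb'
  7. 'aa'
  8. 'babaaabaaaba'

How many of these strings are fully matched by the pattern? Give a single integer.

1. 'bba' → match
2. 'bb' → match
3. 'ab' → no match — must start with 'b'
4. 'baba' → no match
5. 'b' → no match
6. 'abb' → no match — must start with 'b'
7. 'aa' → no match — must start with 'b'
8. 'babaaabaaaba' → no match
Total matched: 2

2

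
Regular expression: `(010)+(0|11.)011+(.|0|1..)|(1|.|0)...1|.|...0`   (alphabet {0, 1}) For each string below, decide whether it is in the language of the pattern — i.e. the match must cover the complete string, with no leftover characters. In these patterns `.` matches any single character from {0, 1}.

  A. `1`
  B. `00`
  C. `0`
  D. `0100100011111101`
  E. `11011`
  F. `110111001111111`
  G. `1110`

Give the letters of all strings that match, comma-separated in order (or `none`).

A, C, D, E, G

A → match
B → no match
C → match
D → match
E → match
F → no match
G → match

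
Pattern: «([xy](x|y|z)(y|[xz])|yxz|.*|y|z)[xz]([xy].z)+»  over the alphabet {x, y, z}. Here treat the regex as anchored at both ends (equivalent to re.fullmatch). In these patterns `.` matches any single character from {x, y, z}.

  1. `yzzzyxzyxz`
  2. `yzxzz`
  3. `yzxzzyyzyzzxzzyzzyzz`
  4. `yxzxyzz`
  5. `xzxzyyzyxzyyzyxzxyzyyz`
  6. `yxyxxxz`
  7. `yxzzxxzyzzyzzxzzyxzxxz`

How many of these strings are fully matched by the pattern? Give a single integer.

7

1. `yzzzyxzyxz` → match
2. `yzxzz` → match
3 → match
4. `yxzxyzz` → match
5 → match
6. `yxyxxxz` → match
7 → match
Total matched: 7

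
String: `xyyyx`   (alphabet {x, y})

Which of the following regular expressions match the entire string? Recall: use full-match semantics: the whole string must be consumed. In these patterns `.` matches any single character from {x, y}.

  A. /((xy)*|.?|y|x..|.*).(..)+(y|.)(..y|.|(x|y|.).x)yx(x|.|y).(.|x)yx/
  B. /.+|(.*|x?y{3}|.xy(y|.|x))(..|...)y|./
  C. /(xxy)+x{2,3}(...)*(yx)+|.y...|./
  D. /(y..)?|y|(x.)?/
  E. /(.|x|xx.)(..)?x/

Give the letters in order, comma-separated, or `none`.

A → no match
B → match
C → match
D → no match
E → no match

B, C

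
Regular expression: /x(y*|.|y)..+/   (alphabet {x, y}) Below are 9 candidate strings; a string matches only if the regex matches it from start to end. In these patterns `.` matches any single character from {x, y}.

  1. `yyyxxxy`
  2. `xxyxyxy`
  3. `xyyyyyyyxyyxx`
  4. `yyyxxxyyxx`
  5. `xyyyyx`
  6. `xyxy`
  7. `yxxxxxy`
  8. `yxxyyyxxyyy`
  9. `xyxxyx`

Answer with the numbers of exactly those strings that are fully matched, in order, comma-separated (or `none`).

1. `yyyxxxy` → no match — must start with `x`
2. `xxyxyxy` → match
3 → match
4. `yyyxxxyyxx` → no match — must start with `x`
5. `xyyyyx` → match
6. `xyxy` → match
7. `yxxxxxy` → no match — must start with `x`
8. `yxxyyyxxyyy` → no match — must start with `x`
9. `xyxxyx` → match

2, 3, 5, 6, 9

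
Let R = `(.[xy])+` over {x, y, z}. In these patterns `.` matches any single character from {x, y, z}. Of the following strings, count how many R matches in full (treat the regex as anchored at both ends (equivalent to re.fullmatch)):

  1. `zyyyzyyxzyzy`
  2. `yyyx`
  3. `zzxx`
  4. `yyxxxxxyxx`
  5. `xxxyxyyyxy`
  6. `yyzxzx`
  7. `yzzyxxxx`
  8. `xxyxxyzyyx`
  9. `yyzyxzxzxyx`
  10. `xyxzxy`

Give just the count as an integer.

6

1. `zyyyzyyxzyzy` → match
2. `yyyx` → match
3. `zzxx` → no match
4. `yyxxxxxyxx` → match
5. `xxxyxyyyxy` → match
6. `yyzxzx` → match
7. `yzzyxxxx` → no match
8. `xxyxxyzyyx` → match
9. `yyzyxzxzxyx` → no match
10. `xyxzxy` → no match
Total matched: 6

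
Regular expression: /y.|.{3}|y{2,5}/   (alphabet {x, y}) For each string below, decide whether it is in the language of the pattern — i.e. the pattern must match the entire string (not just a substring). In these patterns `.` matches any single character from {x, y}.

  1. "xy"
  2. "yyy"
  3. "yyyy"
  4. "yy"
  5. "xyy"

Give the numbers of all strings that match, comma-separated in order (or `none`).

2, 3, 4, 5

1. "xy" → no match
2. "yyy" → match
3. "yyyy" → match
4. "yy" → match
5. "xyy" → match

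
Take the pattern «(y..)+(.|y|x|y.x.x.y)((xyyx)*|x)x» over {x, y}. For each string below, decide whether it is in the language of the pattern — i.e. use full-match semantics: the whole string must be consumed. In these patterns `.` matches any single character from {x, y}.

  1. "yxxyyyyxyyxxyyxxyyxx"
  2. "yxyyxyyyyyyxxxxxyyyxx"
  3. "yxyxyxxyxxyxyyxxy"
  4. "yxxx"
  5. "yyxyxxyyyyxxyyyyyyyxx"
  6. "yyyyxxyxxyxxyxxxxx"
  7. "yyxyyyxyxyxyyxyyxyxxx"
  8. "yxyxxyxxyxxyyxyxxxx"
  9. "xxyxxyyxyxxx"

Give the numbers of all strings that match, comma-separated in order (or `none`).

1, 5, 6

1 → match
2 → no match
3 → no match — must end with "x"
4 → no match
5 → match
6 → match
7 → no match
8 → no match
9 → no match — must start with "y"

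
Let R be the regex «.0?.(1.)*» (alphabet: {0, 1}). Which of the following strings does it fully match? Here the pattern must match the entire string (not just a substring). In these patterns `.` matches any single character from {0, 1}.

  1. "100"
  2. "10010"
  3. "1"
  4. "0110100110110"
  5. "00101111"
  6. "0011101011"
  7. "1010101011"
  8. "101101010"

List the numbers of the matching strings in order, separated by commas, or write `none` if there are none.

1 → match
2 → match
3 → no match
4 → no match
5 → match
6 → match
7 → match
8 → match

1, 2, 5, 6, 7, 8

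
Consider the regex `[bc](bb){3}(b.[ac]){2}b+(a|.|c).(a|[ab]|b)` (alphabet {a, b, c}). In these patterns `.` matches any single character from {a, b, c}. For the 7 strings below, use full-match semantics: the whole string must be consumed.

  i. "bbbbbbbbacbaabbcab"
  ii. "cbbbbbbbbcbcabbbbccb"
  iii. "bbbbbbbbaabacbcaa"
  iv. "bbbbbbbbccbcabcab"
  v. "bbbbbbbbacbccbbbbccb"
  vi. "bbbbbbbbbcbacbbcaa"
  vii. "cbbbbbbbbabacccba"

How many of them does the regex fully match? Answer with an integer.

i → match
ii → match
iii → match
iv → match
v → match
vi → match
vii → no match
Total matched: 6

6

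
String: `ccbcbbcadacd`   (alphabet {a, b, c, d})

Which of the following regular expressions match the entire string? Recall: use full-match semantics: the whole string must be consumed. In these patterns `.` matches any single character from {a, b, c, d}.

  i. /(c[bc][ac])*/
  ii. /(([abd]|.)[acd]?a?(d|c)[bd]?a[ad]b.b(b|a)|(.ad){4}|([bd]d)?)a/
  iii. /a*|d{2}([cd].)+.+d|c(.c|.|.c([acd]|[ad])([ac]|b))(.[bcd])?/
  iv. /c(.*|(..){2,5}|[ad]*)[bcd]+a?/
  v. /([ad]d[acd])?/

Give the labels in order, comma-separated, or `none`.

i → no match
ii → no match — must end with `a`
iii → no match
iv → match
v → no match

iv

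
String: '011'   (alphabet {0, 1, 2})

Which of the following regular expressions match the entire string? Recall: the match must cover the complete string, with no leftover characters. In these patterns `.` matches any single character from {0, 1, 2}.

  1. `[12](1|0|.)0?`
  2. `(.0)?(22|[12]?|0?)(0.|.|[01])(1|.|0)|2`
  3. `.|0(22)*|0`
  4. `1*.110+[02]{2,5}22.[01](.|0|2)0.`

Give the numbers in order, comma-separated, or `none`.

1 → no match
2 → match
3 → no match
4 → no match

2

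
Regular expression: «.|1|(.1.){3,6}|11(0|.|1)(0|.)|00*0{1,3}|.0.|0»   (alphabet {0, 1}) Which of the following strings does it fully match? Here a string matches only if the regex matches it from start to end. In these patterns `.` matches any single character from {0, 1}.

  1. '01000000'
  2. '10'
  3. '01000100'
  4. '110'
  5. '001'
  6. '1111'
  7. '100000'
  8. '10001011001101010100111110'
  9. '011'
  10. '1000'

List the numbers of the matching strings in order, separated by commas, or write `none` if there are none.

1. '01000000' → no match
2. '10' → no match
3. '01000100' → no match
4. '110' → no match
5. '001' → match
6. '1111' → match
7. '100000' → no match
8 → no match
9. '011' → no match
10. '1000' → no match

5, 6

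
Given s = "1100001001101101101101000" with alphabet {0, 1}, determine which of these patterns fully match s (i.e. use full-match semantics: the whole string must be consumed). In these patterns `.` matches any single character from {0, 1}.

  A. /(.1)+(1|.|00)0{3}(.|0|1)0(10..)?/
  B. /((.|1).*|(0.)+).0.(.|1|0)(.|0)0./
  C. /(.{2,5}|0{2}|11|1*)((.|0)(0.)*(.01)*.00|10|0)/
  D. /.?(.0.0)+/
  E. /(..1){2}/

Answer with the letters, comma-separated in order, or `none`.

C

A → no match
B → no match
C → match
D → no match
E → no match — must end with "1"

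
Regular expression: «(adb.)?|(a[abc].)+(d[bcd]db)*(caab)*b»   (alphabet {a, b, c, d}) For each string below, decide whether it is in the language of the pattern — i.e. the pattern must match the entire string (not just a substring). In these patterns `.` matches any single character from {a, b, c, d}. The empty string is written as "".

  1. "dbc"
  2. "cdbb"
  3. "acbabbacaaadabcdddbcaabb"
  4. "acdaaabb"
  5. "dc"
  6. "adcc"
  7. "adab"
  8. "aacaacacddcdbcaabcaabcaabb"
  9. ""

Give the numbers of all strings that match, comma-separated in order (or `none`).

3, 8, 9

1 → no match
2 → no match
3 → match
4 → no match
5 → no match
6 → no match
7 → no match
8 → match
9 → match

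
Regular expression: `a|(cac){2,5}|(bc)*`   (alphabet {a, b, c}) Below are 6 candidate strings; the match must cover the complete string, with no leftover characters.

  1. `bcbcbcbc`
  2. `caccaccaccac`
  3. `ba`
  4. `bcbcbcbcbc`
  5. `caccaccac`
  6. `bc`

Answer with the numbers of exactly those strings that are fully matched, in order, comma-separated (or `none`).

1, 2, 4, 5, 6

1. `bcbcbcbc` → match
2. `caccaccaccac` → match
3. `ba` → no match
4. `bcbcbcbcbc` → match
5. `caccaccac` → match
6. `bc` → match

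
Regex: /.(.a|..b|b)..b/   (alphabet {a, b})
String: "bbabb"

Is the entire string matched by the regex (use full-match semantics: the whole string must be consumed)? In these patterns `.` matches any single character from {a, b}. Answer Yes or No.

Yes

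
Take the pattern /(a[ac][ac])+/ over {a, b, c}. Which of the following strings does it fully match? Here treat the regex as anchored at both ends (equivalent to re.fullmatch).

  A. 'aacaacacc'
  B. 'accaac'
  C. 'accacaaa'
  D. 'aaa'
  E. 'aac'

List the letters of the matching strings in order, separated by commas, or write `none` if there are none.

A. 'aacaacacc' → match
B. 'accaac' → match
C. 'accacaaa' → no match
D. 'aaa' → match
E. 'aac' → match

A, B, D, E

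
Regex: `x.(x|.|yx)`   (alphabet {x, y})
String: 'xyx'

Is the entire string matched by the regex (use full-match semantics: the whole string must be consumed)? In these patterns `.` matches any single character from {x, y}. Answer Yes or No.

Yes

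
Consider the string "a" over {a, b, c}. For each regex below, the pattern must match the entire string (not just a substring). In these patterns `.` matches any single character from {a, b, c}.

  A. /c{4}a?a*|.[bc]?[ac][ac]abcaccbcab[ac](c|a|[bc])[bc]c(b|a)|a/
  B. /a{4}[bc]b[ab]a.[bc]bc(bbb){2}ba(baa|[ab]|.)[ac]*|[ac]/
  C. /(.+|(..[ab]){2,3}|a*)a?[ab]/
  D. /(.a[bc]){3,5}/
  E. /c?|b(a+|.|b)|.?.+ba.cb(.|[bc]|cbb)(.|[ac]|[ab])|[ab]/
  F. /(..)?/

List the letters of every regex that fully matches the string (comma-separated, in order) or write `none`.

A, B, C, E

A → match
B → match
C → match
D → no match
E → match
F → no match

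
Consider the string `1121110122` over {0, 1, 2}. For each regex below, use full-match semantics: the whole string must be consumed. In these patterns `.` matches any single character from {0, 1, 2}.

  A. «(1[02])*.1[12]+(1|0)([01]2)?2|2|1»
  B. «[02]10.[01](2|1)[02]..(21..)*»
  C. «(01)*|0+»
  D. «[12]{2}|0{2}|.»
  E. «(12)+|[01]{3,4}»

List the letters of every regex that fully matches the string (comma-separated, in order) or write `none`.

A

A → match
B → no match
C → no match
D → no match
E → no match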